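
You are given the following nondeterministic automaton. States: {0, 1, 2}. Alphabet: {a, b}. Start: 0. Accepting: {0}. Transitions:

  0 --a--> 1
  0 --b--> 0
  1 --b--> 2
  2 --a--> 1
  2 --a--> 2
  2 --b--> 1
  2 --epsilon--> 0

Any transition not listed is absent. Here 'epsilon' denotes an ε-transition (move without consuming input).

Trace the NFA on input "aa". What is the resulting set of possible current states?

∅

Start in {0}.
Read 'a': 0→{1}; now {1}.
Read 'a': 1→∅; now ∅.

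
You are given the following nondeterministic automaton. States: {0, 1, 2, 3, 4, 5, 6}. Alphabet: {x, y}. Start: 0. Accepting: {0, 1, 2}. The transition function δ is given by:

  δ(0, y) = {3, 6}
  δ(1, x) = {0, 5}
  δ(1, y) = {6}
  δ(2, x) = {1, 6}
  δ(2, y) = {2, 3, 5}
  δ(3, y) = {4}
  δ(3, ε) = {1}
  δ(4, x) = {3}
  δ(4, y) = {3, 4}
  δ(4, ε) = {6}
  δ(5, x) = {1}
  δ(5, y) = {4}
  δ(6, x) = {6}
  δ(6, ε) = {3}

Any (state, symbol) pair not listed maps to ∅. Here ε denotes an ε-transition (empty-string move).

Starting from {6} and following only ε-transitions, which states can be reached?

{1, 3, 6}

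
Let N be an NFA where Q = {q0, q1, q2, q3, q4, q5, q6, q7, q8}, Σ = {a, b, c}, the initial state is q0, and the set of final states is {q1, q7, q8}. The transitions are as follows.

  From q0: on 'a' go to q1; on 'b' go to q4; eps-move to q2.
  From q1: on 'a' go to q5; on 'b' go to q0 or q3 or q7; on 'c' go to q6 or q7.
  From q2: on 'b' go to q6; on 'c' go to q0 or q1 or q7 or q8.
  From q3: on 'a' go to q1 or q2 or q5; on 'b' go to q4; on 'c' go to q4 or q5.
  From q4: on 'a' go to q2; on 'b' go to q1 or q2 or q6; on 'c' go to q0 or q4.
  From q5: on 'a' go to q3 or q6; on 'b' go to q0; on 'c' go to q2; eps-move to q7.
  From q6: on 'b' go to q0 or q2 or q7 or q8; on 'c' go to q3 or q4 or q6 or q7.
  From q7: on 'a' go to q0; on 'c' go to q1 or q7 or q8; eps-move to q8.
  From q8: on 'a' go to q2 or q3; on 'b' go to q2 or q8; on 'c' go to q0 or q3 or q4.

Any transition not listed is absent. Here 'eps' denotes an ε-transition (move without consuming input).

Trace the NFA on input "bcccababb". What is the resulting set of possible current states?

{q0, q1, q2, q4, q6, q7, q8}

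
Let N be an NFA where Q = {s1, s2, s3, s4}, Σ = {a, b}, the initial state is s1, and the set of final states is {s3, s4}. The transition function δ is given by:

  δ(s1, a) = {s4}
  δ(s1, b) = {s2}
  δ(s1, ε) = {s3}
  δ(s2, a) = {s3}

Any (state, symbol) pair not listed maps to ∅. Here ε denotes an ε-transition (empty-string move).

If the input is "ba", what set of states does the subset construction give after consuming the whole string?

Start: ε-closure({s1}) = {s1, s3}.
Read 'b': {s1, s3} → {s2}.
Read 'a': {s2} → {s3}.

{s3}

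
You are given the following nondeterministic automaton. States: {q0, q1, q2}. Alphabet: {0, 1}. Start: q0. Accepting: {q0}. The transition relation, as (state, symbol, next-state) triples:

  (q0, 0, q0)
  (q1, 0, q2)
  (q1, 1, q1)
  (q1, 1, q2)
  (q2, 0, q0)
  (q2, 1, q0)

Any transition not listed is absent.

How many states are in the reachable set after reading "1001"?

Start in {q0}.
Read '1': q0→∅; now ∅.
The set is empty and remains empty for the remaining 3 symbols.
That set has 0 states.

0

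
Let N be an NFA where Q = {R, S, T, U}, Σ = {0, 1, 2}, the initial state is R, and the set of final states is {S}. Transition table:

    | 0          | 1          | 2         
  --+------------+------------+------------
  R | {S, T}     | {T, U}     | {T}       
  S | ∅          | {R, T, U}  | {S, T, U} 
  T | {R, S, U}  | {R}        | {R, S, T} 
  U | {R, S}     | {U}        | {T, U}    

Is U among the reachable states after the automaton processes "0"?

Start in {R}.
Read '0': R→{S, T}; now {S, T}.
State U is not in {S, T}.

No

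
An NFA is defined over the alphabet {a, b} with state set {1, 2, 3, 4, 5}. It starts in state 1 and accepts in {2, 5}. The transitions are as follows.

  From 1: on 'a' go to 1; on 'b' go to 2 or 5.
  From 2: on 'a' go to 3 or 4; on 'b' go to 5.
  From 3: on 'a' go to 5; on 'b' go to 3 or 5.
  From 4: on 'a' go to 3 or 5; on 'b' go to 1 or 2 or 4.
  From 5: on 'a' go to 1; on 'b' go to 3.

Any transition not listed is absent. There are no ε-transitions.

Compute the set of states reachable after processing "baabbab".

Start in {1}.
Read 'b': 1→{2, 5}; now {2, 5}.
Read 'a': 2→{3, 4}, 5→{1}; now {1, 3, 4}.
Read 'a': 1→{1}, 3→{5}, 4→{3, 5}; now {1, 3, 5}.
Read 'b': 1→{2, 5}, 3→{3, 5}, 5→{3}; now {2, 3, 5}.
Read 'b': 2→{5}, 3→{3, 5}, 5→{3}; now {3, 5}.
Read 'a': 3→{5}, 5→{1}; now {1, 5}.
Read 'b': 1→{2, 5}, 5→{3}; now {2, 3, 5}.

{2, 3, 5}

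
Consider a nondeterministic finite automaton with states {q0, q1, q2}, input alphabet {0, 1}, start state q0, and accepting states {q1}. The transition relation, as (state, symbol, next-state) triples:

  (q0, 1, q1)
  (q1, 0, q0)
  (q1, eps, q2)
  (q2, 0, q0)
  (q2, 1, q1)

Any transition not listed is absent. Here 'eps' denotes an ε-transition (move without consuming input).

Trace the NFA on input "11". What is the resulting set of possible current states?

{q1, q2}

Start in {q0}.
Read '1': {q0} → {q1, q2}.
Read '1': {q1, q2} → {q1, q2}.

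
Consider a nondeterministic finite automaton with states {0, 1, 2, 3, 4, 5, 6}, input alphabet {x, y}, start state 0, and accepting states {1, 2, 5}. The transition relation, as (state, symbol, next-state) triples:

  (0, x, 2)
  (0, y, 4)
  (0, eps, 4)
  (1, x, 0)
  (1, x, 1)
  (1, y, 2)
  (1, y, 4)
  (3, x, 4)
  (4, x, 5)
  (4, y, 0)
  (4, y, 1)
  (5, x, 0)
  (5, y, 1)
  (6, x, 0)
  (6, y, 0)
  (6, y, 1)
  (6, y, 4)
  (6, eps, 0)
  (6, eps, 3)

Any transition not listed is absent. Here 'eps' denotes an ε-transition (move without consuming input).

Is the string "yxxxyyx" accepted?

Yes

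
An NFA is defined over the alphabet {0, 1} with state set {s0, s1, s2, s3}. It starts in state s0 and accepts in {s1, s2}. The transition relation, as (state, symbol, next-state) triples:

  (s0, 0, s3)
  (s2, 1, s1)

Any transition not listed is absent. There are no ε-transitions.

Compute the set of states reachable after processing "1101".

Start in {s0}.
Read '1': s0→∅; now ∅.
The set is empty and remains empty for the remaining 3 symbols.

∅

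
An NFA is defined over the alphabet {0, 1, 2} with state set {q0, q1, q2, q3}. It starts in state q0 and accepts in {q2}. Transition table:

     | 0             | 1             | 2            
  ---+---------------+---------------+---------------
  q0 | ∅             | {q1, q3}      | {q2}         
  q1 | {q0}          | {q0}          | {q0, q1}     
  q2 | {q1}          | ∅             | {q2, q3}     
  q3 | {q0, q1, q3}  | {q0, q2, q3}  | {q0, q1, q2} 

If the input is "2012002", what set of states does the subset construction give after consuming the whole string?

{q2}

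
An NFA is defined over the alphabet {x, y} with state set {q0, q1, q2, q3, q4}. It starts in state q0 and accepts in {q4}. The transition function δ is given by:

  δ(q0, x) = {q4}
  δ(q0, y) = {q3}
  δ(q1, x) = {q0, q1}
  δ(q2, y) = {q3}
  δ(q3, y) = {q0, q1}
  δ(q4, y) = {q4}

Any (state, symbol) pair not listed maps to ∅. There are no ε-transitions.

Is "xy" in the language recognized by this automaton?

Start in {q0}.
Read 'x': {q0} → {q4}.
Read 'y': {q4} → {q4}.
The final set {q4} contains the accepting state q4.

Yes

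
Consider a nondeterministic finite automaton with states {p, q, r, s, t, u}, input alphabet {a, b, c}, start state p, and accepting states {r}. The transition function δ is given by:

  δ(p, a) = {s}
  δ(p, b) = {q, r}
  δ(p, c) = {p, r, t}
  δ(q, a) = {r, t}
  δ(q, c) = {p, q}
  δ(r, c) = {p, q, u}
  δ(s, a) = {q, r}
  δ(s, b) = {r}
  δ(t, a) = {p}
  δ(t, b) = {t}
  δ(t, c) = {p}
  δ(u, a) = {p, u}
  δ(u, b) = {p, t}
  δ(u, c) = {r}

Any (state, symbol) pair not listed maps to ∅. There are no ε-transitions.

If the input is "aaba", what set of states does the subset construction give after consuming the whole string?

∅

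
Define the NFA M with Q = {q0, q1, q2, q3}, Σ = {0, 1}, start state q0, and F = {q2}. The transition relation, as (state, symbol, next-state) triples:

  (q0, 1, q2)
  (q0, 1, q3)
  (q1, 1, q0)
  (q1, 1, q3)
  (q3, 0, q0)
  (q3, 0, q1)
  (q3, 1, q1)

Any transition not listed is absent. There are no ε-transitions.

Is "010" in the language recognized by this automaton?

Start in {q0}.
Read '0': {q0} → ∅.
The set is empty and remains empty for the remaining 2 symbols.
The final set ∅ contains no accepting state.

No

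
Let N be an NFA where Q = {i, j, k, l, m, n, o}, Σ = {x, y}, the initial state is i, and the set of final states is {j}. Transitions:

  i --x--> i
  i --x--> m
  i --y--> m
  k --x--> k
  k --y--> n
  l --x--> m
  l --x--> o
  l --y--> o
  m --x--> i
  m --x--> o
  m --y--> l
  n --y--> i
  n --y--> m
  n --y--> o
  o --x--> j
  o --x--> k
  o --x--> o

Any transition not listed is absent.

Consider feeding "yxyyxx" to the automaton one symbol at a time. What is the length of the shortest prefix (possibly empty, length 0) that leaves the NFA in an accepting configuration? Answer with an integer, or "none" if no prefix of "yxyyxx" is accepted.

Start in {i}.
Read 'y': i→{m}; now {m}.
Read 'x': m→{i, o}; now {i, o}.
Read 'y': i→{m}, o→∅; now {m}.
Read 'y': m→{l}; now {l}.
Read 'x': l→{m, o}; now {m, o}.
Read 'x': m→{i, o}, o→{j, k, o}; now {i, j, k, o}.
None of the earlier sets intersect F, but {i, j, k, o} does.

6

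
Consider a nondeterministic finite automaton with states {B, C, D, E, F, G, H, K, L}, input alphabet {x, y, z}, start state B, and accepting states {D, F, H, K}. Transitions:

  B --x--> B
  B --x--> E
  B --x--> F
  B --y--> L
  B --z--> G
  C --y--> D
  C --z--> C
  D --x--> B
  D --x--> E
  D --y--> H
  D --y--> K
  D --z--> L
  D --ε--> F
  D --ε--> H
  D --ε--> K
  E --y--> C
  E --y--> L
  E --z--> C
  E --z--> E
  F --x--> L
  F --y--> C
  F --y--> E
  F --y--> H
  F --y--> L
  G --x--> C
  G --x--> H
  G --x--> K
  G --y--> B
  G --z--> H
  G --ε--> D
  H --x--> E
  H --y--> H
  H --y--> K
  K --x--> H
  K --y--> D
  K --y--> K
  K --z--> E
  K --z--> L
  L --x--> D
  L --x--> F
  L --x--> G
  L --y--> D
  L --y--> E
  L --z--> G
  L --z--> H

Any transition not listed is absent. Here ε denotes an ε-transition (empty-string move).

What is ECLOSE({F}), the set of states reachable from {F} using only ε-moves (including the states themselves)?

{F}

Begin with {F}.
No ε-moves leave this set, so the closure equals the set itself.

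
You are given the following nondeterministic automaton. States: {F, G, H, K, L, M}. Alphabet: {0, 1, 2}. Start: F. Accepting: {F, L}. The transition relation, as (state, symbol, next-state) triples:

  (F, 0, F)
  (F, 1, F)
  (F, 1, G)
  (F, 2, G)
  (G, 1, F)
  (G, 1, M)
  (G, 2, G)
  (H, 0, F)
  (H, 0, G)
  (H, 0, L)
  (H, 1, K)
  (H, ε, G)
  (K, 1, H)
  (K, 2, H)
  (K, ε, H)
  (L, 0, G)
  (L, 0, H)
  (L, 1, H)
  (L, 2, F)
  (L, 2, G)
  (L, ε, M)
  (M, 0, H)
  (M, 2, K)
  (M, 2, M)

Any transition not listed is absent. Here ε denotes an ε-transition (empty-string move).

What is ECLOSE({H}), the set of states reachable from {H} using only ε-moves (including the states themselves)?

Begin with {H}.
ε-move H → G; add G.

{G, H}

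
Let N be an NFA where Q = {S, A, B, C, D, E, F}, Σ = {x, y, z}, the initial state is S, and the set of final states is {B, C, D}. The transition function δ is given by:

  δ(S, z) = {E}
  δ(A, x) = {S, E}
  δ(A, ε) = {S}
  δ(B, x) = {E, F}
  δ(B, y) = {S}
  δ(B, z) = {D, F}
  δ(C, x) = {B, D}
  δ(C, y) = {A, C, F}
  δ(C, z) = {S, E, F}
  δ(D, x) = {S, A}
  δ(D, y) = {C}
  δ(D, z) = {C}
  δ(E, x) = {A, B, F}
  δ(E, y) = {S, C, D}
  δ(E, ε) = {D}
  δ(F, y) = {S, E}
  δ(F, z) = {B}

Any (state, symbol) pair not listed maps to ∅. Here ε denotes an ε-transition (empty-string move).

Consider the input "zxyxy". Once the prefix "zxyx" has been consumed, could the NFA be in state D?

No

Start in {S}.
Read 'z': {S} → {D, E}.
Read 'x': {D, E} → {S, A, B, F}.
Read 'y': {S, A, B, F} → {S, D, E}.
Read 'x': {S, D, E} → {S, A, B, F}.
State D is not in {S, A, B, F}.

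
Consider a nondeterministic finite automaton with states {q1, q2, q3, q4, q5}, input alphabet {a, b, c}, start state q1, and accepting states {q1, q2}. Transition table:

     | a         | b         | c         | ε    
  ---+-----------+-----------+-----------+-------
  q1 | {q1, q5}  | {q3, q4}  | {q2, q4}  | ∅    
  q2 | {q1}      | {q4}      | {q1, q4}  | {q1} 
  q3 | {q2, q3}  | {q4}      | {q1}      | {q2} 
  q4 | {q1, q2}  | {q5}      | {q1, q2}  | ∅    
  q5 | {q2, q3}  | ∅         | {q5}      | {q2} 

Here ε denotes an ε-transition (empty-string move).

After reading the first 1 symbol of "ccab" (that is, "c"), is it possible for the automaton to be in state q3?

Start in {q1}.
Read 'c': q1→{q2, q4}; union {q2, q4}; ε-closure = {q1, q2, q4}.
State q3 is not in {q1, q2, q4}.

No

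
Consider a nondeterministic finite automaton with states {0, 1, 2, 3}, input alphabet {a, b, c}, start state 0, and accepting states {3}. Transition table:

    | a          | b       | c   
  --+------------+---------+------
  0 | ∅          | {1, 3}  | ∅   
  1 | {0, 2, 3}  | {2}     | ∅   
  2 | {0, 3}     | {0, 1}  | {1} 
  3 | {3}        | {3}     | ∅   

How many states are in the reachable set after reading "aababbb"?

0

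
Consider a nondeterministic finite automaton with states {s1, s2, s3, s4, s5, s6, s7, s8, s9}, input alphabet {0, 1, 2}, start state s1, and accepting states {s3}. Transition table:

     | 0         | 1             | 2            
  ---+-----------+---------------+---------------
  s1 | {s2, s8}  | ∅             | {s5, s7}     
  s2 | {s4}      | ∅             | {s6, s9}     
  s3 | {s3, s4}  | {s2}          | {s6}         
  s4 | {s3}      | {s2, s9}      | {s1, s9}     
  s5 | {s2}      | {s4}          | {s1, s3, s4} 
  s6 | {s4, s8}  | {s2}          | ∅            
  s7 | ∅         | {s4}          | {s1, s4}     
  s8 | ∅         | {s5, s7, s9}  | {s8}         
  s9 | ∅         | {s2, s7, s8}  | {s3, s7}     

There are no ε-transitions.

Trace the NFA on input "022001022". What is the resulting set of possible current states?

{s3, s5, s7}

Start in {s1}.
Read '0': s1→{s2, s8}; now {s2, s8}.
Read '2': s2→{s6, s9}, s8→{s8}; now {s6, s8, s9}.
Read '2': s6→∅, s8→{s8}, s9→{s3, s7}; now {s3, s7, s8}.
Read '0': s3→{s3, s4}, s7→∅, s8→∅; now {s3, s4}.
Read '0': s3→{s3, s4}, s4→{s3}; now {s3, s4}.
Read '1': s3→{s2}, s4→{s2, s9}; now {s2, s9}.
Read '0': s2→{s4}, s9→∅; now {s4}.
Read '2': s4→{s1, s9}; now {s1, s9}.
Read '2': s1→{s5, s7}, s9→{s3, s7}; now {s3, s5, s7}.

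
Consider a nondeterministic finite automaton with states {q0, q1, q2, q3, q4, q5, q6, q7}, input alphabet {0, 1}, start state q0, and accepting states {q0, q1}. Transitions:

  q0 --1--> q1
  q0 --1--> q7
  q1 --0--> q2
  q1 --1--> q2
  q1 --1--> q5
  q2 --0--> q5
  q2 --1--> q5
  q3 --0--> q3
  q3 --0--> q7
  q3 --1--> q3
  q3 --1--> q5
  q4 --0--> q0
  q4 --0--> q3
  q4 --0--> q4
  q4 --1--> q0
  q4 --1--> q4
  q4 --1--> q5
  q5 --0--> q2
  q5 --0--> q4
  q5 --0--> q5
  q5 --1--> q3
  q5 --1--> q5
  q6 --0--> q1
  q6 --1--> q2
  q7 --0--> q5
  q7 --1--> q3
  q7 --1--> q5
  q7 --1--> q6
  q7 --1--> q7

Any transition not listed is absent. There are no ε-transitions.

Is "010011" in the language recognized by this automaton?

Start in {q0}.
Read '0': q0→∅; now ∅.
The set is empty and remains empty for the remaining 5 symbols.
The final set ∅ contains no accepting state.

No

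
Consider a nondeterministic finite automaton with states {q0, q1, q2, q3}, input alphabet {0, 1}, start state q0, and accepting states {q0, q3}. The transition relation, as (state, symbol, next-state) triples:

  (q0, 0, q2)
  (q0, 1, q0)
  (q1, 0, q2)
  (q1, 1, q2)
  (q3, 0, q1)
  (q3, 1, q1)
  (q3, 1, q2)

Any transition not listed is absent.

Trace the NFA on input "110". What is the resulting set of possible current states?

{q2}

Start in {q0}.
Read '1': q0→{q0}; now {q0}.
Read '1': q0→{q0}; now {q0}.
Read '0': q0→{q2}; now {q2}.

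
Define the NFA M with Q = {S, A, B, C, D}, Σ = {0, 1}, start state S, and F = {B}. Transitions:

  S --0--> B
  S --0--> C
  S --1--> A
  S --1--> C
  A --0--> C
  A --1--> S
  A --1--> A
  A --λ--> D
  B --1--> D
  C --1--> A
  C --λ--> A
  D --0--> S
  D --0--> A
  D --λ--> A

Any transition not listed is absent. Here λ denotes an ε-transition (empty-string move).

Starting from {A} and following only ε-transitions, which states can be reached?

{A, D}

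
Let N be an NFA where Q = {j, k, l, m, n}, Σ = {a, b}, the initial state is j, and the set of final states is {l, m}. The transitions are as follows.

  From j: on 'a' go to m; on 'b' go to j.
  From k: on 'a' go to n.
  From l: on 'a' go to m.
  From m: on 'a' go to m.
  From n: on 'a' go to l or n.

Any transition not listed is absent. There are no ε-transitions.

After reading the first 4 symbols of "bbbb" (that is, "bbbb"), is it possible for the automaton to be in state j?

Start in {j}.
Read 'b': j→{j}; now {j}.
Read 'b': j→{j}; now {j}.
Read 'b': j→{j}; now {j}.
Read 'b': j→{j}; now {j}.
State j is in {j}.

Yes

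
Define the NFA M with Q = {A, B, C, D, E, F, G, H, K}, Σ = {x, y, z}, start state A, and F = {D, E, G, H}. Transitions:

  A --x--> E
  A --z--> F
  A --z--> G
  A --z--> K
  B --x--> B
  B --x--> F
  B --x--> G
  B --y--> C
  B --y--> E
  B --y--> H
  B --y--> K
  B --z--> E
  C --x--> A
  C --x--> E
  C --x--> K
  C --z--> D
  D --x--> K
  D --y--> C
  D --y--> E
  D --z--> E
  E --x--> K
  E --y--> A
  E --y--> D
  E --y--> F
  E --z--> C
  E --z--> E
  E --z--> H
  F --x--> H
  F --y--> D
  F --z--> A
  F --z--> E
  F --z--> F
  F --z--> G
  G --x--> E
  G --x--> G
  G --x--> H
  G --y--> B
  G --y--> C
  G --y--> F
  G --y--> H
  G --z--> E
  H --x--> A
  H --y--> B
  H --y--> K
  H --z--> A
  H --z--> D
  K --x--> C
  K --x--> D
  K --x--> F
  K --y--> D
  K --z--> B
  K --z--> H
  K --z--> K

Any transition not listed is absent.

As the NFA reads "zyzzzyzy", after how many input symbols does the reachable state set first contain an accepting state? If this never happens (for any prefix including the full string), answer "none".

1

Start in {A}.
Read 'z': {A} → {F, G, K}.
None of the earlier sets intersect F, but {F, G, K} does.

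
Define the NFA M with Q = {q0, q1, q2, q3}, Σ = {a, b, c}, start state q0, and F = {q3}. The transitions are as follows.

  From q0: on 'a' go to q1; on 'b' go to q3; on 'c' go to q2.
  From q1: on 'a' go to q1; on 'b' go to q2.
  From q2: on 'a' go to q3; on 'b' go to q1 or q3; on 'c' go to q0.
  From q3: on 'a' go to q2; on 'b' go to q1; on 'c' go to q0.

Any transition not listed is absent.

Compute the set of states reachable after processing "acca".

Start in {q0}.
Read 'a': {q0} → {q1}.
Read 'c': {q1} → ∅.
The set is empty and remains empty for the remaining 2 symbols.

∅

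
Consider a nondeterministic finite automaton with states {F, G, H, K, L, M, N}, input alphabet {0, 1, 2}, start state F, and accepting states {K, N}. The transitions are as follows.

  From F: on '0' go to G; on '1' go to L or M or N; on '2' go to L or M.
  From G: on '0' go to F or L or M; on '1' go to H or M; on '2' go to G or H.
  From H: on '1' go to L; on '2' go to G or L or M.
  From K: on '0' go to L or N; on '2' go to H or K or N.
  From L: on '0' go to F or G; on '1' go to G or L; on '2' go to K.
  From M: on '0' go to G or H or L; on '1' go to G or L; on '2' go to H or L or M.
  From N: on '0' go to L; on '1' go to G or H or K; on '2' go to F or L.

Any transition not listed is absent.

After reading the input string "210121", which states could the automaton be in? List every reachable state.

{G, H, L, M, N}

Start in {F}.
Read '2': F→{L, M}; now {L, M}.
Read '1': L→{G, L}, M→{G, L}; now {G, L}.
Read '0': G→{F, L, M}, L→{F, G}; now {F, G, L, M}.
Read '1': F→{L, M, N}, G→{H, M}, L→{G, L}, M→{G, L}; now {G, H, L, M, N}.
Read '2': G→{G, H}, H→{G, L, M}, L→{K}, M→{H, L, M}, N→{F, L}; now {F, G, H, K, L, M}.
Read '1': F→{L, M, N}, G→{H, M}, H→{L}, K→∅, L→{G, L}, M→{G, L}; now {G, H, L, M, N}.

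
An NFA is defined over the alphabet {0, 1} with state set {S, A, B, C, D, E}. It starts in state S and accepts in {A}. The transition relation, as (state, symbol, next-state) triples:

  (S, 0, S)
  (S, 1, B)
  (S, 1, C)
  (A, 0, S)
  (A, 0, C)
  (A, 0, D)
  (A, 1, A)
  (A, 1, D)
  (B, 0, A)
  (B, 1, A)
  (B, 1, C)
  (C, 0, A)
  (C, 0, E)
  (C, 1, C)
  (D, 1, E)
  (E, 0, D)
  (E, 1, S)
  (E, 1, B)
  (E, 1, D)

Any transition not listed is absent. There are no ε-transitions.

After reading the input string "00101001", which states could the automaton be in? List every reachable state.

Start in {S}.
Read '0': {S} → {S}.
Read '0': {S} → {S}.
Read '1': {S} → {B, C}.
Read '0': {B, C} → {A, E}.
Read '1': {A, E} → {S, A, B, D}.
Read '0': {S, A, B, D} → {S, A, C, D}.
Read '0': {S, A, C, D} → {S, A, C, D, E}.
Read '1': {S, A, C, D, E} → {S, A, B, C, D, E}.

{S, A, B, C, D, E}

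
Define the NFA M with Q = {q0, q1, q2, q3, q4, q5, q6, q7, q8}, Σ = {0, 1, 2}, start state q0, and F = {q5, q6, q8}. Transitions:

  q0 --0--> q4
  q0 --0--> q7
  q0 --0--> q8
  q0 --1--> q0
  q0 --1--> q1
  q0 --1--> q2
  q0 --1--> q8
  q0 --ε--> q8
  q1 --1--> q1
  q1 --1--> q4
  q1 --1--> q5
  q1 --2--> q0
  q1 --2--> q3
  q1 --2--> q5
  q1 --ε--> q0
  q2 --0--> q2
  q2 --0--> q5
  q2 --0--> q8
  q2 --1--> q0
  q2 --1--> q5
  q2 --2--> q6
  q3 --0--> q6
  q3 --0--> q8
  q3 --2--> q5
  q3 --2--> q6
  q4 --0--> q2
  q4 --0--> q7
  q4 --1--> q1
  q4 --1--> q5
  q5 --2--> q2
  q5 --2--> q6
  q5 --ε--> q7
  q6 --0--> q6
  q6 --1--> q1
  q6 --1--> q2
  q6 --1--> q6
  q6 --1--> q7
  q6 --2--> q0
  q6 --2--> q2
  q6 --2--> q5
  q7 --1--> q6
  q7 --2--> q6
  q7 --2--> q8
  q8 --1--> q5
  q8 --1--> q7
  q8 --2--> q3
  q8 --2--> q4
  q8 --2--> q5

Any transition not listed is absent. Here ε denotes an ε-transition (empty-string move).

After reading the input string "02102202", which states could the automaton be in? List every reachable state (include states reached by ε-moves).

Start: ε-closure({q0}) = {q0, q8}.
Read '0': {q0, q8} → {q4, q7, q8}.
Read '2': {q4, q7, q8} → {q3, q4, q5, q6, q7, q8}.
Read '1': {q3, q4, q5, q6, q7, q8} → {q0, q1, q2, q5, q6, q7, q8}.
Read '0': {q0, q1, q2, q5, q6, q7, q8} → {q2, q4, q5, q6, q7, q8}.
Read '2': {q2, q4, q5, q6, q7, q8} → {q0, q2, q3, q4, q5, q6, q7, q8}.
Read '2': {q0, q2, q3, q4, q5, q6, q7, q8} → {q0, q2, q3, q4, q5, q6, q7, q8}.
Read '0': {q0, q2, q3, q4, q5, q6, q7, q8} → {q2, q4, q5, q6, q7, q8}.
Read '2': {q2, q4, q5, q6, q7, q8} → {q0, q2, q3, q4, q5, q6, q7, q8}.

{q0, q2, q3, q4, q5, q6, q7, q8}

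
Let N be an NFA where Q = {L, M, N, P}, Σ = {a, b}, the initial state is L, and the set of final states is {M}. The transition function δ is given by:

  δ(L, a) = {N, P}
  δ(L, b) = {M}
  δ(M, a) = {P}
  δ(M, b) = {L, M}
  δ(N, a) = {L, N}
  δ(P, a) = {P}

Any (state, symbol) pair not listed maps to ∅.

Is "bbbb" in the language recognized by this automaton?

Yes

Start in {L}.
Read 'b': {L} → {M}.
Read 'b': {M} → {L, M}.
Read 'b': {L, M} → {L, M}.
Read 'b': {L, M} → {L, M}.
The final set {L, M} contains the accepting state M.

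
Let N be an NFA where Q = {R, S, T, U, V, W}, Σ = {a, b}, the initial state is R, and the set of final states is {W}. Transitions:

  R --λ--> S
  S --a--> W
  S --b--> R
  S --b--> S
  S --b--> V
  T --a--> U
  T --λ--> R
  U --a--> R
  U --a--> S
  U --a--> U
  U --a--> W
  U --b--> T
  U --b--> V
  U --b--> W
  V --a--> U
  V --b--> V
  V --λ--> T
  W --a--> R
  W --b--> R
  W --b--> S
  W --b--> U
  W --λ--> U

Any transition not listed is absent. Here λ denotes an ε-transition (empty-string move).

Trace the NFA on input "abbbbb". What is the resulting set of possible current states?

Start: ε-closure({R}) = {R, S}.
Read 'a': R→∅, S→{W}; union {W}; ε-closure = {U, W}.
Read 'b': U→{T, V, W}, W→{R, S, U}; now {R, S, T, U, V, W}.
Read 'b': R→∅, S→{R, S, V}, T→∅, U→{T, V, W}, V→{V}, W→{R, S, U}; now {R, S, T, U, V, W}.
Read 'b': R→∅, S→{R, S, V}, T→∅, U→{T, V, W}, V→{V}, W→{R, S, U}; now {R, S, T, U, V, W}.
Read 'b': R→∅, S→{R, S, V}, T→∅, U→{T, V, W}, V→{V}, W→{R, S, U}; now {R, S, T, U, V, W}.
Read 'b': R→∅, S→{R, S, V}, T→∅, U→{T, V, W}, V→{V}, W→{R, S, U}; now {R, S, T, U, V, W}.

{R, S, T, U, V, W}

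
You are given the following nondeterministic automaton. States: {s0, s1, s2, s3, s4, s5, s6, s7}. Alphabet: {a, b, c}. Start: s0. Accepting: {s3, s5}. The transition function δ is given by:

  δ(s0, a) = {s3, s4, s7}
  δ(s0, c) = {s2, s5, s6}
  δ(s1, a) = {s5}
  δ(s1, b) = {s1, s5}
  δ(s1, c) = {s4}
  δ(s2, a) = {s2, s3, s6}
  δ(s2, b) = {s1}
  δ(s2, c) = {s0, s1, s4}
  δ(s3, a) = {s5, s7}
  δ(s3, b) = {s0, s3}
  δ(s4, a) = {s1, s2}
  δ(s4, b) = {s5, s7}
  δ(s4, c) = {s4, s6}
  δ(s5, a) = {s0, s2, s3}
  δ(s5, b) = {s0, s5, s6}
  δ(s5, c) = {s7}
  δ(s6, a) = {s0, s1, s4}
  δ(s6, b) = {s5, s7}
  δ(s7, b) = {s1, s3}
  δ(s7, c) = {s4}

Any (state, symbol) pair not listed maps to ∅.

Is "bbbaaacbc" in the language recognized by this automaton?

Start in {s0}.
Read 'b': {s0} → ∅.
The set is empty and remains empty for the remaining 8 symbols.
The final set ∅ contains no accepting state.

No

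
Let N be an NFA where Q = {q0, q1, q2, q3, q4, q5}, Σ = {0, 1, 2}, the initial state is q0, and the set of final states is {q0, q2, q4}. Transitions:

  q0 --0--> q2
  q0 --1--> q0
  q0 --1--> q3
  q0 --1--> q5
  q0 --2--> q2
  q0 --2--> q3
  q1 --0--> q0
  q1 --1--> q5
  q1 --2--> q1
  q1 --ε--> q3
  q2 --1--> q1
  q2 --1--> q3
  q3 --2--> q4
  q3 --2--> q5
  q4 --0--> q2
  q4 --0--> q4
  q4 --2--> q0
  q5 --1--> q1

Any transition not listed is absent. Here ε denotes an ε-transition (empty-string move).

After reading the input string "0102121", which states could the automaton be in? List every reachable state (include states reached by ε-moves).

Start in {q0}.
Read '0': {q0} → {q2}.
Read '1': {q2} → {q1, q3}.
Read '0': {q1, q3} → {q0}.
Read '2': {q0} → {q2, q3}.
Read '1': {q2, q3} → {q1, q3}.
Read '2': {q1, q3} → {q1, q3, q4, q5}.
Read '1': {q1, q3, q4, q5} → {q1, q3, q5}.

{q1, q3, q5}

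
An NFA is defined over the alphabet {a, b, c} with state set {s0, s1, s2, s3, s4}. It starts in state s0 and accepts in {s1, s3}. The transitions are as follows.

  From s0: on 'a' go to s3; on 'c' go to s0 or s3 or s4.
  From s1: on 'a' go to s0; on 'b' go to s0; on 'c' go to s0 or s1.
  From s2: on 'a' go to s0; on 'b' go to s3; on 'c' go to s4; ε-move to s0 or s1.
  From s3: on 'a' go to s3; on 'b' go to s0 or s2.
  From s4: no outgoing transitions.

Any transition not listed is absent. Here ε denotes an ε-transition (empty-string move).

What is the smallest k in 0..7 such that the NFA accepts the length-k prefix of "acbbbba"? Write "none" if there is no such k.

1

Start in {s0}.
Read 'a': s0→{s3}; now {s3}.
None of the earlier sets intersect F, but {s3} does.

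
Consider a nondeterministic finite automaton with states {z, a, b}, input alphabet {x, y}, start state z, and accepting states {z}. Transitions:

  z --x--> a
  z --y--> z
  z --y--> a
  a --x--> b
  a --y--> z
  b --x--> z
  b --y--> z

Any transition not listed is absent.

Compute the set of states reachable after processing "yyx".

Start in {z}.
Read 'y': {z} → {z, a}.
Read 'y': {z, a} → {z, a}.
Read 'x': {z, a} → {a, b}.

{a, b}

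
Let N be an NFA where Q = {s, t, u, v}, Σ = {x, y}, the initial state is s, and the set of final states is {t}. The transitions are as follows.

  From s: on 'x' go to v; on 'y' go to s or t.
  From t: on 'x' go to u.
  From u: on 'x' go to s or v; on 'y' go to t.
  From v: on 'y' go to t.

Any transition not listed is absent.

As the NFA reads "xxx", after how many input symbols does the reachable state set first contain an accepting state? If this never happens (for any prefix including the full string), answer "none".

none

Start in {s}.
Read 'x': s→{v}; now {v}.
Read 'x': v→∅; now ∅.
The set is empty and remains empty for the remaining 1 symbol.
No reachable set along the way intersects F.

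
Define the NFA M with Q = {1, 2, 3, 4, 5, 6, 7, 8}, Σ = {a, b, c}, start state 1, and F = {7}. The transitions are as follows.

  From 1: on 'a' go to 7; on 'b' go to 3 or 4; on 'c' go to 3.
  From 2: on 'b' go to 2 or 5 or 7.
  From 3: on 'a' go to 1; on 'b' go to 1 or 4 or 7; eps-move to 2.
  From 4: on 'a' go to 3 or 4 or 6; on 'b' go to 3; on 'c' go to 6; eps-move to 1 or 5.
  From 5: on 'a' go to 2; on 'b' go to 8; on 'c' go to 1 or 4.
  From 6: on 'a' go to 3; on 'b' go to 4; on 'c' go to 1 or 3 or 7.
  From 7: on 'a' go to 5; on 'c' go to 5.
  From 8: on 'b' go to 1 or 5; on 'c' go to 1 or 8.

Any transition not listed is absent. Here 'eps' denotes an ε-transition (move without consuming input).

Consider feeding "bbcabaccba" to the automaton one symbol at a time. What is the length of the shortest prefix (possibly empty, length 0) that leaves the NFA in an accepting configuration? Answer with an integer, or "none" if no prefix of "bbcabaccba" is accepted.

Start in {1}.
Read 'b': 1→{3, 4}; union {3, 4}; ε-closure = {1, 2, 3, 4, 5}.
Read 'b': 1→{3, 4}, 2→{2, 5, 7}, 3→{1, 4, 7}, 4→{3}, 5→{8}; now {1, 2, 3, 4, 5, 7, 8}.
None of the earlier sets intersect F, but {1, 2, 3, 4, 5, 7, 8} does.

2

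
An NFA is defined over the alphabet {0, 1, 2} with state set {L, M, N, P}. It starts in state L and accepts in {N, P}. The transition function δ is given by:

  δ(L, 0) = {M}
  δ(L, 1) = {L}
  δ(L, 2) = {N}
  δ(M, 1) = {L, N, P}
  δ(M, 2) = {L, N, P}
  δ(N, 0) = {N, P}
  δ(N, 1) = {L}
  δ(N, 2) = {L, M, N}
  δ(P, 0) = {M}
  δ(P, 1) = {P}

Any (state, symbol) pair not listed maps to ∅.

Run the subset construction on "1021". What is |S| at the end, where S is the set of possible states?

Start in {L}.
Read '1': L→{L}; now {L}.
Read '0': L→{M}; now {M}.
Read '2': M→{L, N, P}; now {L, N, P}.
Read '1': L→{L}, N→{L}, P→{P}; now {L, P}.
That set has 2 states.

2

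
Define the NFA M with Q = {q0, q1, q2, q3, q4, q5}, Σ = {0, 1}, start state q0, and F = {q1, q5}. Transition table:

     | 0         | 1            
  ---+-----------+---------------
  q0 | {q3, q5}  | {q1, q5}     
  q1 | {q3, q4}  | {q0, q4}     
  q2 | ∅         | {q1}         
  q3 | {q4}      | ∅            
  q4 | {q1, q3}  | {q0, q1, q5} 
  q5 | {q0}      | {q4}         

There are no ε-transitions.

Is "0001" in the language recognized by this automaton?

No

Start in {q0}.
Read '0': {q0} → {q3, q5}.
Read '0': {q3, q5} → {q0, q4}.
Read '0': {q0, q4} → {q1, q3, q5}.
Read '1': {q1, q3, q5} → {q0, q4}.
The final set {q0, q4} contains no accepting state.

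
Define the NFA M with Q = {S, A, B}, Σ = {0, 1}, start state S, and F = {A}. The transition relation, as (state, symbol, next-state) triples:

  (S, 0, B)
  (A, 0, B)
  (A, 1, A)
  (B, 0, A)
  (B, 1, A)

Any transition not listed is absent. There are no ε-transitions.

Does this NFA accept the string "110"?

No

Start in {S}.
Read '1': {S} → ∅.
The set is empty and remains empty for the remaining 2 symbols.
The final set ∅ contains no accepting state.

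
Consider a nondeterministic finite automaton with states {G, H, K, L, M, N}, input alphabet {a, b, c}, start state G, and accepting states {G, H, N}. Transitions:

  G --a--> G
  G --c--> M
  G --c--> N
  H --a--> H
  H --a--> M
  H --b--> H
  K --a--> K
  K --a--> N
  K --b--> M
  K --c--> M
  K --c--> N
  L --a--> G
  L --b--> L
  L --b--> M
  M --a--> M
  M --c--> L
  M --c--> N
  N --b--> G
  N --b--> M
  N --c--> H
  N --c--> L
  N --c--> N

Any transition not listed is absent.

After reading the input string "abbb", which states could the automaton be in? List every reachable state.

∅

Start in {G}.
Read 'a': G→{G}; now {G}.
Read 'b': G→∅; now ∅.
The set is empty and remains empty for the remaining 2 symbols.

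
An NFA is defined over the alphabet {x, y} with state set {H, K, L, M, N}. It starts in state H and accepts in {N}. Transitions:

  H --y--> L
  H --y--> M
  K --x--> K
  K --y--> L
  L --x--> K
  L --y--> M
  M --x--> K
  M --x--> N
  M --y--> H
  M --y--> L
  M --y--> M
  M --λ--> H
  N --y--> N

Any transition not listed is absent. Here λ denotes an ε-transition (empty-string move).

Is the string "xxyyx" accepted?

Start in {H}.
Read 'x': {H} → ∅.
The set is empty and remains empty for the remaining 4 symbols.
The final set ∅ contains no accepting state.

No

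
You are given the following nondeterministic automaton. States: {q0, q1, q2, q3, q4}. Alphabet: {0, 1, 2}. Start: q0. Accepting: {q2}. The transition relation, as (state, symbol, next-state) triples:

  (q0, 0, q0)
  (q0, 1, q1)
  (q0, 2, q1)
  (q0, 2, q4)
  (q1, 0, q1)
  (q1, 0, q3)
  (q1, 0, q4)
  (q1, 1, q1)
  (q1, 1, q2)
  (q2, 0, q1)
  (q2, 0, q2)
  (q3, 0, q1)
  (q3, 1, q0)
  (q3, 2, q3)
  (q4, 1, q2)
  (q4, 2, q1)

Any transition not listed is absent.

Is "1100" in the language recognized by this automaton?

Yes

Start in {q0}.
Read '1': q0→{q1}; now {q1}.
Read '1': q1→{q1, q2}; now {q1, q2}.
Read '0': q1→{q1, q3, q4}, q2→{q1, q2}; now {q1, q2, q3, q4}.
Read '0': q1→{q1, q3, q4}, q2→{q1, q2}, q3→{q1}, q4→∅; now {q1, q2, q3, q4}.
The final set {q1, q2, q3, q4} contains the accepting state q2.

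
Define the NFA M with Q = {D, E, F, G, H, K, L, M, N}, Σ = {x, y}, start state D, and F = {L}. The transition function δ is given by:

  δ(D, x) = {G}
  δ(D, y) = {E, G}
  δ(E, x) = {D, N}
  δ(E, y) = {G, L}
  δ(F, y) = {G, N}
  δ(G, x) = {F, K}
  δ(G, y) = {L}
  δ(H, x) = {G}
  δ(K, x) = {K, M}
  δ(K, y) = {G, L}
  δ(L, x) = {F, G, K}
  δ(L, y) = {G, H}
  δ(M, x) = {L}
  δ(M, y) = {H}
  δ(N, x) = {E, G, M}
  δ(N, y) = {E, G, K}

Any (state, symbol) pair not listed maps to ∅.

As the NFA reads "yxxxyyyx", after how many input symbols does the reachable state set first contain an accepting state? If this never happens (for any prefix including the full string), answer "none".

4

Start in {D}.
Read 'y': D→{E, G}; now {E, G}.
Read 'x': E→{D, N}, G→{F, K}; now {D, F, K, N}.
Read 'x': D→{G}, F→∅, K→{K, M}, N→{E, G, M}; now {E, G, K, M}.
Read 'x': E→{D, N}, G→{F, K}, K→{K, M}, M→{L}; now {D, F, K, L, M, N}.
None of the earlier sets intersect F, but {D, F, K, L, M, N} does.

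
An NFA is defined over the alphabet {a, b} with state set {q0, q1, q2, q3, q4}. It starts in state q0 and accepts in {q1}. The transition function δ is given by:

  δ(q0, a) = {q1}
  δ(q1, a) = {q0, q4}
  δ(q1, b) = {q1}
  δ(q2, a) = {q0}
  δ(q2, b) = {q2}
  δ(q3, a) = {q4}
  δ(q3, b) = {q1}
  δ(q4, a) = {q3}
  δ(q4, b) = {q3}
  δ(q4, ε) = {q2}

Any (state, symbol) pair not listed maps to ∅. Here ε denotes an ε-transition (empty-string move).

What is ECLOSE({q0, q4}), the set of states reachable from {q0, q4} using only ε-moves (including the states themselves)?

Begin with {q0, q4}.
ε-move q4 → q2; add q2.

{q0, q2, q4}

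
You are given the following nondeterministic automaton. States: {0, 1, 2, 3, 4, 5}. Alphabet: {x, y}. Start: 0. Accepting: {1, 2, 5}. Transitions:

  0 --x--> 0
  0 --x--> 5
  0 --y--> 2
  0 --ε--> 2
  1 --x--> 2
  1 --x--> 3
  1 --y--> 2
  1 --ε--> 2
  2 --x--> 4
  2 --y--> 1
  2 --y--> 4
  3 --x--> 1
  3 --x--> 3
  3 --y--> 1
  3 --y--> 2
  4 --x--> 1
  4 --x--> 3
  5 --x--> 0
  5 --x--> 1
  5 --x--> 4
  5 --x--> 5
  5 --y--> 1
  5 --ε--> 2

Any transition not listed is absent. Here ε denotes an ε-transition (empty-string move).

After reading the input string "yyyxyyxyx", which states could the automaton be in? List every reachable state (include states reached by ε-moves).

Start: ε-closure({0}) = {0, 2}.
Read 'y': {0, 2} → {1, 2, 4}.
Read 'y': {1, 2, 4} → {1, 2, 4}.
Read 'y': {1, 2, 4} → {1, 2, 4}.
Read 'x': {1, 2, 4} → {1, 2, 3, 4}.
Read 'y': {1, 2, 3, 4} → {1, 2, 4}.
Read 'y': {1, 2, 4} → {1, 2, 4}.
Read 'x': {1, 2, 4} → {1, 2, 3, 4}.
Read 'y': {1, 2, 3, 4} → {1, 2, 4}.
Read 'x': {1, 2, 4} → {1, 2, 3, 4}.

{1, 2, 3, 4}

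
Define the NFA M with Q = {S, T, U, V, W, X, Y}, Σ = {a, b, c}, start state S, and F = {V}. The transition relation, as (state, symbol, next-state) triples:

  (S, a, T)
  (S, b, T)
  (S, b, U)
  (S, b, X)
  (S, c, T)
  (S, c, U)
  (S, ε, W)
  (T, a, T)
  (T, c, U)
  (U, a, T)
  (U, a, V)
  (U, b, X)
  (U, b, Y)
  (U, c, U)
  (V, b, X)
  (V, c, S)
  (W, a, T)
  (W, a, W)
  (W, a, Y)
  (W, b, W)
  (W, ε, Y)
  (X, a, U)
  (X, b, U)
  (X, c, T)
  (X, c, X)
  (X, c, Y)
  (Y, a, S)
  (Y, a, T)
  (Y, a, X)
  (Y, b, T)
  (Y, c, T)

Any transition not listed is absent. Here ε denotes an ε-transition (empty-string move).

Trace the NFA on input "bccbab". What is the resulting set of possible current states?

Start: ε-closure({S}) = {S, W, Y}.
Read 'b': S→{T, U, X}, W→{W}, Y→{T}; union {T, U, W, X}; ε-closure = {T, U, W, X, Y}.
Read 'c': T→{U}, U→{U}, W→∅, X→{T, X, Y}, Y→{T}; now {T, U, X, Y}.
Read 'c': T→{U}, U→{U}, X→{T, X, Y}, Y→{T}; now {T, U, X, Y}.
Read 'b': T→∅, U→{X, Y}, X→{U}, Y→{T}; now {T, U, X, Y}.
Read 'a': T→{T}, U→{T, V}, X→{U}, Y→{S, T, X}; union {S, T, U, V, X}; ε-closure = {S, T, U, V, W, X, Y}.
Read 'b': S→{T, U, X}, T→∅, U→{X, Y}, V→{X}, W→{W}, X→{U}, Y→{T}; now {T, U, W, X, Y}.

{T, U, W, X, Y}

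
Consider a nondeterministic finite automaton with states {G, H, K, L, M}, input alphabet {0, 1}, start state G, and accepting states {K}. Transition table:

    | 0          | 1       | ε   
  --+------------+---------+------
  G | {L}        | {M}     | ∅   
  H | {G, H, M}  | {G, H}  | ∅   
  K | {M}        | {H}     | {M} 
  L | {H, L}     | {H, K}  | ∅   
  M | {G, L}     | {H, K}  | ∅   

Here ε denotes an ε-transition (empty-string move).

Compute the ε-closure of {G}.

Begin with {G}.
No ε-moves leave this set, so the closure equals the set itself.

{G}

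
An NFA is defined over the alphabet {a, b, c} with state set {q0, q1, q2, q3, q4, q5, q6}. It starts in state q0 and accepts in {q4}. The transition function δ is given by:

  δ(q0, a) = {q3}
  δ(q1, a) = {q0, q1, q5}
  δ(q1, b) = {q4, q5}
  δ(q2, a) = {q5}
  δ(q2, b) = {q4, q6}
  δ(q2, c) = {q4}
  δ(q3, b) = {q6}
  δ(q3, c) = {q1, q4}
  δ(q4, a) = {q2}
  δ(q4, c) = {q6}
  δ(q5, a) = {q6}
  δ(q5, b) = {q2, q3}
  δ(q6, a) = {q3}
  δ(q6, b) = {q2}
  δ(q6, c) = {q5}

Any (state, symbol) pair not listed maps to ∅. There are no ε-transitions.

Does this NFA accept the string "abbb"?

Start in {q0}.
Read 'a': {q0} → {q3}.
Read 'b': {q3} → {q6}.
Read 'b': {q6} → {q2}.
Read 'b': {q2} → {q4, q6}.
The final set {q4, q6} contains the accepting state q4.

Yes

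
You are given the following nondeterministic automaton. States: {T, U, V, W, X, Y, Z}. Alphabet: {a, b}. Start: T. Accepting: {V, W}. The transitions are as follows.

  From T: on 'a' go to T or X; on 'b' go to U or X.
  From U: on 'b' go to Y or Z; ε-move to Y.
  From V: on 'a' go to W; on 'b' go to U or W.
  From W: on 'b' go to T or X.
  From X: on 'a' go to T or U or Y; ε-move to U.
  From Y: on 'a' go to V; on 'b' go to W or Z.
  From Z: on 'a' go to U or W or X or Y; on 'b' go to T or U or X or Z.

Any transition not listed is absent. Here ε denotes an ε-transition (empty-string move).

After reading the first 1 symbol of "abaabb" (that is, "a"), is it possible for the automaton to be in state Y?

Start in {T}.
Read 'a': T→{T, X}; union {T, X}; ε-closure = {T, U, X, Y}.
State Y is in {T, U, X, Y}.

Yes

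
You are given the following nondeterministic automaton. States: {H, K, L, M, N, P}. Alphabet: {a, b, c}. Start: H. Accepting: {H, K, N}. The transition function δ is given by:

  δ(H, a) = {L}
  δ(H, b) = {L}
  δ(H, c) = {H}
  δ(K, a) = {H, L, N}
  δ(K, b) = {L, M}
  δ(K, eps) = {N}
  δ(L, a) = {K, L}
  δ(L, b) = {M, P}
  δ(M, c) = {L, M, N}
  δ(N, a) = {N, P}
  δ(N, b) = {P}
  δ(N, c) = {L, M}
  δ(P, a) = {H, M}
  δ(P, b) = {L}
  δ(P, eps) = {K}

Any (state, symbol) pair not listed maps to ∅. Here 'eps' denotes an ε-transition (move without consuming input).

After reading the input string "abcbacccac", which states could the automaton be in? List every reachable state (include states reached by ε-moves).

{L, M}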